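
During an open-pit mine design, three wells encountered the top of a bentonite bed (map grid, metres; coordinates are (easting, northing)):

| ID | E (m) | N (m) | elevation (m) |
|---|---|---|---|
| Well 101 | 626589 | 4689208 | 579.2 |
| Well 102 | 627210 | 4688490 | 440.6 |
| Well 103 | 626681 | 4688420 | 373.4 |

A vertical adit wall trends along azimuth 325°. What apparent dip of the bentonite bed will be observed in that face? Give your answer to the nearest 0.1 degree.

Two edge vectors: Well 101→Well 102 = (621, -718, -138.6), Well 101→Well 103 = (92, -788, -205.8).
Normal n = (Well 101→Well 102) × (Well 101→Well 103) = (38547.6, 115050.6, -423292).
So ∂z/∂E = −n_x/n_z = 0.09107 and ∂z/∂N = −n_y/n_z = 0.27180.
Unit vector along 325° is (sin 325°, cos 325°) = (-0.5736, 0.8192).
Slope in that direction = a·(-0.5736) + b·(0.8192) = 0.17041.
Apparent dip = arctan|0.17041| = 9.7° (true dip is 16.0°, so apparent ≤ true as expected).

9.7°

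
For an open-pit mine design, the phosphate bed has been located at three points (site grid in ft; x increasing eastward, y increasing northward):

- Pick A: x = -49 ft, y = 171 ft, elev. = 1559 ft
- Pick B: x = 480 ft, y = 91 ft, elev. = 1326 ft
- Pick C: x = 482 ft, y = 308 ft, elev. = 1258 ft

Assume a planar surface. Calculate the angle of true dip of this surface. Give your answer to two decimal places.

Let the plane be z = a·x + b·y + c.
Pick B−Pick A: 529a − 80b = −233;  Pick C−Pick A: 531a + 137b = −301.
Solving gives a = −0.48716, b = −0.30887.
Gradient magnitude |∇z| = √(a² + b²) = √(0.23733 + 0.09540) = 0.57683.
True dip = arctan(0.57683) = 29.98°, dipping toward ENE (azimuth ≈ 058°).

29.98°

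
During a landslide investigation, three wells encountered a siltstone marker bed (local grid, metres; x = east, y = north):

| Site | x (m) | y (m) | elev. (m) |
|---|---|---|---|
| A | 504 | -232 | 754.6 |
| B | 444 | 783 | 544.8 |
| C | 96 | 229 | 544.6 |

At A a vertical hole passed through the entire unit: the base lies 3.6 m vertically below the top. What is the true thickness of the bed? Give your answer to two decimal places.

Let the plane be z = a·x + b·y + c.
B−A: −60a + 1015b = −209.8;  C−A: −408a + 461b = −210.
Solving gives a = 0.30128, b = −0.18889.
|∇z| = √(a²+b²) = 0.35560, so dip δ = arctan(0.35560) = 19.58°.
True thickness = vertical thickness × cos δ = 3.6 × cos 19.58° = 3.39 m.

3.39 m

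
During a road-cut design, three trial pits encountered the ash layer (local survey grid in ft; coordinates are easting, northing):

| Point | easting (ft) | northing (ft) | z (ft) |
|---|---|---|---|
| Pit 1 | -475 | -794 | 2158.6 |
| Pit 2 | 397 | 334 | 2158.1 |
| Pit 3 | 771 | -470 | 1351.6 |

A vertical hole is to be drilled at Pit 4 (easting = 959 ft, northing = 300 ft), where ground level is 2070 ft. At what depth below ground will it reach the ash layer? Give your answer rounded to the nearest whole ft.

Let the plane be z = a·easting + b·northing + c.
Pit 2−Pit 1: 872a + 1128b = −0.5;  Pit 3−Pit 1: 1246a + 324b = −807.
Solving gives a = −0.81048, b = 0.62610.
Then c = 2158.6 − a·-475 − b·-794 = 2270.74.
At (959, 300): z_contact = −777.2 + 187.8 + 2270.74 = 1681.3 ft.
Depth below ground = 2070 − 1681.3 = 389 ft.

389 ft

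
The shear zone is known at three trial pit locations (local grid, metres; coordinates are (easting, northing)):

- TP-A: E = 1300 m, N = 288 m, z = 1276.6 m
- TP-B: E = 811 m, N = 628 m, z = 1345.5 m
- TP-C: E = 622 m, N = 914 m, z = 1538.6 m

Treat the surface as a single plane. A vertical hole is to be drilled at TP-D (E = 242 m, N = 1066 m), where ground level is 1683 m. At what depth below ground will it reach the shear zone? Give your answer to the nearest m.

Two edge vectors: TP-A→TP-B = (-489, 340, 68.9), TP-A→TP-C = (-678, 626, 262).
Normal n = (TP-A→TP-B) × (TP-A→TP-C) = (45948.6, 81403.8, -75594).
So ∂z/∂E = −n_x/n_z = 0.60783 and ∂z/∂N = −n_y/n_z = 1.07686.
Intercept c from TP-A: 1276.6 − 790.18 − 310.13 = 176.28.
At (242, 1066): z_contact = 147.1 + 1147.9 + 176.28 = 1471.3 m.
Depth below ground = 1683 − 1471.3 = 212 m.

212 m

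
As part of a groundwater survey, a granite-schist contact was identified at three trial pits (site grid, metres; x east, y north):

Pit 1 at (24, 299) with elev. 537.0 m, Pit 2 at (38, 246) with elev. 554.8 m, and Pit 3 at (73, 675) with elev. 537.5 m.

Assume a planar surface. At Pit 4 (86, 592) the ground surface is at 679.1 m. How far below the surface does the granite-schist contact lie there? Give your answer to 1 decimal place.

121.4 m

Two edge vectors: Pit 1→Pit 2 = (14, -53, 17.8), Pit 1→Pit 3 = (49, 376, 0.5).
Normal n = (Pit 1→Pit 2) × (Pit 1→Pit 3) = (-6719.3, 865.2, 7861).
So ∂z/∂x = −n_x/n_z = 0.85476 and ∂z/∂y = −n_y/n_z = −0.11006.
Intercept c from Pit 1: 537 − 20.51 + 32.91 = 549.39.
At (86, 592): z_contact = 73.51 − 65.16 + 549.39 = 557.75 m.
Depth below ground = 679.1 − 557.75 = 121.4 m.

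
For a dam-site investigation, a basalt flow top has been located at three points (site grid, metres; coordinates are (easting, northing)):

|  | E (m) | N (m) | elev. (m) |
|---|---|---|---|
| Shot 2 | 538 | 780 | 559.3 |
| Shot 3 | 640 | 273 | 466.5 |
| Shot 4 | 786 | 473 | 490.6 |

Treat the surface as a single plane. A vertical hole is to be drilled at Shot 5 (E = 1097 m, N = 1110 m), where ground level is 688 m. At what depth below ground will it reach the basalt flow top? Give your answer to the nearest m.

110 m

Let the plane be z = a·E + b·N + c.
Shot 3−Shot 2: 102a − 507b = −92.8;  Shot 4−Shot 2: 248a − 307b = −68.7.
Solving gives a = −0.06716, b = 0.16953.
Then c = 559.3 − a·538 − b·780 = 463.20.
At (1097, 1110): z_contact = −73.7 + 188.2 + 463.20 = 577.7 m.
Depth below ground = 688 − 577.7 = 110 m.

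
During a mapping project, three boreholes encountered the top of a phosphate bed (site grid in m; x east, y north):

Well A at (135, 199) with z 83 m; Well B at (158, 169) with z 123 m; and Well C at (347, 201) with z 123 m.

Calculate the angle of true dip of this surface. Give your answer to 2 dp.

Let the plane be z = a·x + b·y + c.
Well B−Well A: 23a − 30b = 40;  Well C−Well A: 212a + 2b = 40.
Solving gives a = 0.19981, b = −1.18014.
Gradient magnitude |∇z| = √(a² + b²) = √(0.03993 + 1.39274) = 1.19694.
True dip = arctan(1.19694) = 50.12°, dipping toward N (azimuth ≈ 350°).

50.12°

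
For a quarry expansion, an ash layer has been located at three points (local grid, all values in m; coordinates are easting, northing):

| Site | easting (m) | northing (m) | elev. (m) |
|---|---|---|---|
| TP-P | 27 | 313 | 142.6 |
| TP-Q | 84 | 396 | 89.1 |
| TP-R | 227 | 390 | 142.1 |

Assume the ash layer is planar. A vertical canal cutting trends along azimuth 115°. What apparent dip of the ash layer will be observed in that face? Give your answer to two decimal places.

33.90°

Let the plane be z = a·easting + b·northing + c.
TP-Q−TP-P: 57a + 83b = −53.5;  TP-R−TP-P: 200a + 77b = −0.5.
Solving gives a = 0.33396, b = −0.87393.
Unit vector along 115° is (sin 115°, cos 115°) = (0.9063, -0.4226).
Slope in that direction = a·(0.9063) + b·(-0.4226) = 0.67201.
Apparent dip = arctan|0.67201| = 33.90° (true dip is 43.1°, so apparent ≤ true as expected).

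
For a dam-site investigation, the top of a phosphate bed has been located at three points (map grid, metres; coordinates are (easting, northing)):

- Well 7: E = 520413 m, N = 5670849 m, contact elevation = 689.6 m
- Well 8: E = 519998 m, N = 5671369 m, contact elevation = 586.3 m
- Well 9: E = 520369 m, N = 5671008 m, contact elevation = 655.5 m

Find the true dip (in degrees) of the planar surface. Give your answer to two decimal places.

Let the plane be z = a·E + b·N + c.
Well 8−Well 7: −415a + 520b = −103.3;  Well 9−Well 7: −44a + 159b = −34.1.
Solving gives a = −0.03033, b = −0.22286.
Gradient magnitude |∇z| = √(a² + b²) = √(0.00092 + 0.04967) = 0.22491.
True dip = arctan(0.22491) = 12.68°, dipping toward N (azimuth ≈ 008°).

12.68°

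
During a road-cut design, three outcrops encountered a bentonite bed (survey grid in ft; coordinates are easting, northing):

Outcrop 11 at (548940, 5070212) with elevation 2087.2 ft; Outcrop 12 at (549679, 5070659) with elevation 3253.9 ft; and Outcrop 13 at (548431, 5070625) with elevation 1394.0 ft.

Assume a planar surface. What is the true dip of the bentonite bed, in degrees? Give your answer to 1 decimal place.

Let the plane be z = a·easting + b·northing + c.
Outcrop 12−Outcrop 11: 739a + 447b = 1166.7;  Outcrop 13−Outcrop 11: −509a + 413b = −693.2.
Solving gives a = 1.48613, b = 0.15313.
Gradient magnitude |∇z| = √(a² + b²) = √(2.20859 + 0.02345) = 1.49400.
True dip = arctan(1.49400) = 56.2°, dipping toward W (azimuth ≈ 264°).

56.2°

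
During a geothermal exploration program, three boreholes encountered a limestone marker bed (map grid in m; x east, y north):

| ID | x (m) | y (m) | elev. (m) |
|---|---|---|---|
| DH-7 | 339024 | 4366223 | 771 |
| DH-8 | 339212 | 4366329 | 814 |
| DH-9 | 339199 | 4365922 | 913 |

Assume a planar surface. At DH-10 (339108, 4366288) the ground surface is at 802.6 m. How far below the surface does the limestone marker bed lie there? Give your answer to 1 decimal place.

16.9 m

Two edge vectors: DH-7→DH-8 = (188, 106, 43), DH-7→DH-9 = (175, -301, 142).
Normal n = (DH-7→DH-8) × (DH-7→DH-9) = (27995, -19171, -75138).
So ∂z/∂x = −n_x/n_z = 0.372581117 and ∂z/∂y = −n_y/n_z = −0.255143869.
Intercept c from DH-7: 771 − 126313.94 + 1114015.03 = 988472.09.
At (339108, 4366288): z_contact = 126345.24 − 1114031.61 + 988472.09 = 785.71 m.
Depth below ground = 802.6 − 785.71 = 16.9 m.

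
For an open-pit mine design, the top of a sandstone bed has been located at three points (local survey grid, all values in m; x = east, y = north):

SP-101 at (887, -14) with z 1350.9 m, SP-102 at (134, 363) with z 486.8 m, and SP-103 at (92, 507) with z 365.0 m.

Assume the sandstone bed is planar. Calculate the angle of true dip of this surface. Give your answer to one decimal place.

46.1°

Two edge vectors: SP-101→SP-102 = (-753, 377, -864.1), SP-101→SP-103 = (-795, 521, -985.9).
Normal n = (SP-101→SP-102) × (SP-101→SP-103) = (78511.8, -55423.2, -92598).
So ∂z/∂x = −n_x/n_z = 0.84788 and ∂z/∂y = −n_y/n_z = −0.59854.
Gradient magnitude |∇z| = √(a² + b²) = √(0.71890 + 0.35824) = 1.03785.
True dip = arctan(1.03785) = 46.1°, dipping toward NW (azimuth ≈ 305°).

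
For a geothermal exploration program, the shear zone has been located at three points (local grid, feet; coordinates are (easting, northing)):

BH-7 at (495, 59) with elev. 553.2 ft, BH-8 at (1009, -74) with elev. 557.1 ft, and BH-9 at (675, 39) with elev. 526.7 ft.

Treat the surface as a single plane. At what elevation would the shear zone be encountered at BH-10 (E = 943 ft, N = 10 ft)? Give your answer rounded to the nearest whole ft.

Let the plane be z = a·E + b·N + c.
BH-8−BH-7: 514a − 133b = 3.9;  BH-9−BH-7: 180a − 20b = −26.5.
Solving gives a = −0.26373, b = −1.04854.
Then c = 553.2 − a·495 − b·59 = 745.61.
At (943, 10): z = −248.7 − 10.5 + 745.61 = 486.4 ft.

486 ft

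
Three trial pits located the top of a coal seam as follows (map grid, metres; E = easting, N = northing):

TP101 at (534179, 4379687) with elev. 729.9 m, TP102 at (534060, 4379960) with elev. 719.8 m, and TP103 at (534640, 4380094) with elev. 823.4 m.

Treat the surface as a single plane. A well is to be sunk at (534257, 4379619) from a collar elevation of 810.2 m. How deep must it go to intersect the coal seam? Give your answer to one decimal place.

Two edge vectors: TP101→TP102 = (-119, 273, -10.1), TP101→TP103 = (461, 407, 93.5).
Normal n = (TP101→TP102) × (TP101→TP103) = (29636.2, 6470.4, -174286).
So ∂z/∂E = −n_x/n_z = 0.170043492 and ∂z/∂N = −n_y/n_z = 0.037125185.
Intercept c from TP101: 729.9 − 90833.66 − 162596.69 = −252700.45.
At (534257, 4379619): z_contact = 90846.93 + 162594.17 − 252700.45 = 740.64 m.
Depth below ground = 810.2 − 740.64 = 69.6 m.

69.6 m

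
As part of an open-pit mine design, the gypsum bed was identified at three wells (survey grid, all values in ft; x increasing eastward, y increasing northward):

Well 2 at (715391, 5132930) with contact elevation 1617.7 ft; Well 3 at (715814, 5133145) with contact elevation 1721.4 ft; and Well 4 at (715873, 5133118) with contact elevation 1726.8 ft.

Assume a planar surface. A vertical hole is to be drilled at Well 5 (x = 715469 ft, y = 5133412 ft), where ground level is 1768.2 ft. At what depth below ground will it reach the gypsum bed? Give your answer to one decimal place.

61.0 ft

Two edge vectors: Well 2→Well 3 = (423, 215, 103.7), Well 2→Well 4 = (482, 188, 109.1).
Normal n = (Well 2→Well 3) × (Well 2→Well 4) = (3960.9, 3834.1, -24106).
So ∂z/∂x = −n_x/n_z = 0.164311790 and ∂z/∂y = −n_y/n_z = 0.159051688.
Intercept c from Well 2: 1617.7 − 117547.18 − 816401.18 = −932330.66.
At (715469, 5133412): z_contact = 117559.99 + 816477.85 − 932330.66 = 1707.18 ft.
Depth below ground = 1768.2 − 1707.18 = 61.0 ft.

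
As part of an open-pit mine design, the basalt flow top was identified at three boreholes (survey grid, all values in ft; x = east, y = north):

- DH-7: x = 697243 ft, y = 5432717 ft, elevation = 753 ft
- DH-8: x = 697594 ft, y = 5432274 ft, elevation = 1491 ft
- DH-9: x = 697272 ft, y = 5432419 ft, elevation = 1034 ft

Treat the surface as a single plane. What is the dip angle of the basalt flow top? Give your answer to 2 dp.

53.23°

Let the plane be z = a·x + b·y + c.
DH-8−DH-7: 351a − 443b = 738;  DH-9−DH-7: 29a − 298b = 281.
Solving gives a = 1.04022, b = −0.84172.
Gradient magnitude |∇z| = √(a² + b²) = √(1.08205 + 0.70850) = 1.33811.
True dip = arctan(1.33811) = 53.23°, dipping toward NW (azimuth ≈ 309°).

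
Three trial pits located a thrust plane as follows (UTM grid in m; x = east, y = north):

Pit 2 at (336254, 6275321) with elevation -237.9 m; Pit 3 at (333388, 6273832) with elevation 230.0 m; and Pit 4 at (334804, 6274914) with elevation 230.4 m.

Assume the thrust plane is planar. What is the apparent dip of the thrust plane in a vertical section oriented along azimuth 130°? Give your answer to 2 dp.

Let the plane be z = a·x + b·y + c.
Pit 3−Pit 2: −2866a − 1489b = 467.9;  Pit 4−Pit 2: −1450a − 407b = 468.3.
Solving gives a = −0.51065, b = 0.66865.
Unit vector along 130° is (sin 130°, cos 130°) = (0.7660, -0.6428).
Slope in that direction = a·(0.7660) + b·(-0.6428) = −0.82098.
Apparent dip = arctan|0.82098| = 39.39° (true dip is 40.1°, so apparent ≤ true as expected).

39.39°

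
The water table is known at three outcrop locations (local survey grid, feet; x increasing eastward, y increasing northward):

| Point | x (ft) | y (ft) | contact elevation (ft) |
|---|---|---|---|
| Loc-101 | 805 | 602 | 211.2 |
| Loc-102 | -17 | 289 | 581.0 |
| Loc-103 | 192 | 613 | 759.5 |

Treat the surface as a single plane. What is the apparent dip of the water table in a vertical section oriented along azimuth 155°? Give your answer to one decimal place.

54.1°

Let the plane be z = a·x + b·y + c.
Loc-102−Loc-101: −822a − 313b = 369.8;  Loc-103−Loc-101: −613a + 11b = 548.3.
Solving gives a = −0.87445, b = 1.11500.
Unit vector along 155° is (sin 155°, cos 155°) = (0.4226, -0.9063).
Slope in that direction = a·(0.4226) + b·(-0.9063) = −1.38009.
Apparent dip = arctan|1.38009| = 54.1° (true dip is 54.8°, so apparent ≤ true as expected).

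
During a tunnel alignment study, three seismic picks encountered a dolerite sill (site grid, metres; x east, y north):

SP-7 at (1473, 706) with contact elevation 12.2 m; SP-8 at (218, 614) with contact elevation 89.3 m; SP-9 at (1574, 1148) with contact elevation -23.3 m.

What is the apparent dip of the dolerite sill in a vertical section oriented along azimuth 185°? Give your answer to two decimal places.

Two edge vectors: SP-7→SP-8 = (-1255, -92, 77.1), SP-7→SP-9 = (101, 442, -35.5).
Normal n = (SP-7→SP-8) × (SP-7→SP-9) = (-30812.2, -36765.4, -545418).
So ∂z/∂x = −n_x/n_z = −0.05649 and ∂z/∂y = −n_y/n_z = −0.06741.
Unit vector along 185° is (sin 185°, cos 185°) = (-0.0872, -0.9962).
Slope in that direction = a·(-0.0872) + b·(-0.9962) = 0.07207.
Apparent dip = arctan|0.07207| = 4.12° (true dip is 5.0°, so apparent ≤ true as expected).

4.12°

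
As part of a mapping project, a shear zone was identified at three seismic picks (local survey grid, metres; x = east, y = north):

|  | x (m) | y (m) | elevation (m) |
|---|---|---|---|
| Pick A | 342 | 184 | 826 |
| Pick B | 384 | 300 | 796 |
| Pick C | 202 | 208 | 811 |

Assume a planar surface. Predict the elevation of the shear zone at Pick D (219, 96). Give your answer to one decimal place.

843.4 m

Let the plane be z = a·x + b·y + c.
Pick B−Pick A: 42a + 116b = −30;  Pick C−Pick A: −140a + 24b = −15.
Solving gives a = 0.05914, b = −0.28003.
Then c = 826 − a·342 − b·184 = 857.30.
At (219, 96): z = 13.0 − 26.9 + 857.30 = 843.4 m.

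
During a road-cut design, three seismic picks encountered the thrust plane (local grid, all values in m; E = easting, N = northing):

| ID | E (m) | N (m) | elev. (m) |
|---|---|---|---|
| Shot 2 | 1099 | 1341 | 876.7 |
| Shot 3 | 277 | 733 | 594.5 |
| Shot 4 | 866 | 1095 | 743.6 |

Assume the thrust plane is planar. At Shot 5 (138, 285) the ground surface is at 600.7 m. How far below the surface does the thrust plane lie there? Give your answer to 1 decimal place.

Let the plane be z = a·E + b·N + c.
Shot 3−Shot 2: −822a − 608b = −282.2;  Shot 4−Shot 2: −233a − 246b = −133.1.
Solving gives a = −0.189991, b = 0.721008.
Then c = 876.7 − a·1099 − b·1341 = 118.63.
At (138, 285): z_contact = −26.22 + 205.49 + 118.63 = 297.90 m.
Depth below ground = 600.7 − 297.90 = 302.8 m.

302.8 m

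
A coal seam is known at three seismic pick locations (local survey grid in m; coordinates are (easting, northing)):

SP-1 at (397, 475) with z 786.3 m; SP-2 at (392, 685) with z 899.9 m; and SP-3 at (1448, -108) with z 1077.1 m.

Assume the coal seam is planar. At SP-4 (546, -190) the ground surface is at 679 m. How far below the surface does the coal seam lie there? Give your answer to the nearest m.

Let the plane be z = a·E + b·N + c.
SP-2−SP-1: −5a + 210b = 113.6;  SP-3−SP-1: 1051a − 583b = 290.8.
Solving gives a = 0.58448, b = 0.55487.
Then c = 786.3 − a·397 − b·475 = 290.70.
At (546, -190): z_contact = 319.1 − 105.4 + 290.70 = 504.4 m.
Depth below ground = 679 − 504.4 = 175 m.

175 m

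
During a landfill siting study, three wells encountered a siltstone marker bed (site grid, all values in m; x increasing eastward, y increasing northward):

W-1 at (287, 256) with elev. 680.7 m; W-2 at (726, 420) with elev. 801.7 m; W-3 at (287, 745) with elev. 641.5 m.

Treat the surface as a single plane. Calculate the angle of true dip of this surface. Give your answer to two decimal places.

Let the plane be z = a·x + b·y + c.
W-2−W-1: 439a + 164b = 121;  W-3−W-1: 0a + 489b = −39.2.
Solving gives a = 0.30557, b = −0.08016.
Gradient magnitude |∇z| = √(a² + b²) = √(0.09338 + 0.00643) = 0.31591.
True dip = arctan(0.31591) = 17.53°, dipping toward WNW (azimuth ≈ 285°).

17.53°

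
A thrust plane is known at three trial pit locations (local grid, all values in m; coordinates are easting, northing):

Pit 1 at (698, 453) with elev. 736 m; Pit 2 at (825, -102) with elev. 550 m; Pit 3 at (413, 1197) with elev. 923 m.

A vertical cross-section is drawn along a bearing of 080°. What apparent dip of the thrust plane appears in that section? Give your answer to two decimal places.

31.58°

Let the plane be z = a·easting + b·northing + c.
Pit 2−Pit 1: 127a − 555b = −186;  Pit 3−Pit 1: −285a + 744b = 187.
Solving gives a = 0.54327, b = 0.45945.
Unit vector along 080° is (sin 80°, cos 80°) = (0.9848, 0.1736).
Slope in that direction = a·(0.9848) + b·(0.1736) = 0.61480.
Apparent dip = arctan|0.61480| = 31.58° (true dip is 35.4°, so apparent ≤ true as expected).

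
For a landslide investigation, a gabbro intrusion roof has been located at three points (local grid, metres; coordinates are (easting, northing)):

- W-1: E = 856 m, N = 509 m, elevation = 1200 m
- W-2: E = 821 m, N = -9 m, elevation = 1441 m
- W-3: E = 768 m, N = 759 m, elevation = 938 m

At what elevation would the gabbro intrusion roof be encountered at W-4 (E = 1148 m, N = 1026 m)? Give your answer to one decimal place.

1316.5 m

Two edge vectors: W-1→W-2 = (-35, -518, 241), W-1→W-3 = (-88, 250, -262).
Normal n = (W-1→W-2) × (W-1→W-3) = (75466, -30378, -54334).
So ∂z/∂E = −n_x/n_z = 1.388928 and ∂z/∂N = −n_y/n_z = −0.559097.
Intercept c from W-1: 1200 − 1188.92 + 284.58 = 295.66.
At (1148, 1026): z = 1594.5 − 573.6 + 295.66 = 1316.5 m.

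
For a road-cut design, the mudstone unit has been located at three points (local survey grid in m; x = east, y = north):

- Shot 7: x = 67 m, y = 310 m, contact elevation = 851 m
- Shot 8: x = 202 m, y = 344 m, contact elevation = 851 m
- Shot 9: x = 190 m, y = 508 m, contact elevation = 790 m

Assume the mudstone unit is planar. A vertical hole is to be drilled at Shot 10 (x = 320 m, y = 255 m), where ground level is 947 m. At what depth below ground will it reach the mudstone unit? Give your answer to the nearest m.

Two edge vectors: Shot 7→Shot 8 = (135, 34, 0), Shot 7→Shot 9 = (123, 198, -61).
Normal n = (Shot 7→Shot 8) × (Shot 7→Shot 9) = (-2074, 8235, 22548).
So ∂z/∂x = −n_x/n_z = 0.09198 and ∂z/∂y = −n_y/n_z = −0.36522.
Intercept c from Shot 7: 851 − 6.16 + 113.22 = 958.06.
At (320, 255): z_contact = 29.4 − 93.1 + 958.06 = 894.4 m.
Depth below ground = 947 − 894.4 = 53 m.

53 m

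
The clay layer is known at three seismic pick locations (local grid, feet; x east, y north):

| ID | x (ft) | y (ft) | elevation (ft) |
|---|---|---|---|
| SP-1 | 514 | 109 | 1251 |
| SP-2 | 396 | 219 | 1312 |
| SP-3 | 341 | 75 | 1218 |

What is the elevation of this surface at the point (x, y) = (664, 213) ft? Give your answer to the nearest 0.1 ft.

Two edge vectors: SP-1→SP-2 = (-118, 110, 61), SP-1→SP-3 = (-173, -34, -33).
Normal n = (SP-1→SP-2) × (SP-1→SP-3) = (-1556, -14447, 23042).
So ∂z/∂x = −n_x/n_z = 0.06753 and ∂z/∂y = −n_y/n_z = 0.62699.
Intercept c from SP-1: 1251 − 34.71 − 68.34 = 1147.95.
At (664, 213): z = 44.8 + 133.5 + 1147.95 = 1326.3 ft.

1326.3 ft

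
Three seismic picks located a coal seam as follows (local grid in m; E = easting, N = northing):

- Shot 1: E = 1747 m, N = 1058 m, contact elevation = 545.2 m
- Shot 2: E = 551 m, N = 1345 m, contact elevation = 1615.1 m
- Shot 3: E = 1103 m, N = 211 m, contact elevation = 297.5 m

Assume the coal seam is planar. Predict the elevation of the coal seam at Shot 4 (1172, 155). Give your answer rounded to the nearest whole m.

Let the plane be z = a·E + b·N + c.
Shot 2−Shot 1: −1196a + 287b = 1069.9;  Shot 3−Shot 1: −644a − 847b = −247.7.
Solving gives a = −0.69718, b = 0.82253.
Then c = 545.2 − a·1747 − b·1058 = 892.94.
At (1172, 155): z = −817.1 + 127.5 + 892.94 = 203.3 m.

203 m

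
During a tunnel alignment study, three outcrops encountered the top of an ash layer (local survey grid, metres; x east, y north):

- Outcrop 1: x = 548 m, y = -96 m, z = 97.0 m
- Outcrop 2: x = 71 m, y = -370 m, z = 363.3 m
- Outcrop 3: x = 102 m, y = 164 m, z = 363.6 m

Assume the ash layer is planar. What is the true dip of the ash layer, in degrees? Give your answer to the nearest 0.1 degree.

Two edge vectors: Outcrop 1→Outcrop 2 = (-477, -274, 266.3), Outcrop 1→Outcrop 3 = (-446, 260, 266.6).
Normal n = (Outcrop 1→Outcrop 2) × (Outcrop 1→Outcrop 3) = (-142286.4, 8398.4, -246224).
So ∂z/∂x = −n_x/n_z = −0.57787 and ∂z/∂y = −n_y/n_z = 0.03411.
Gradient magnitude |∇z| = √(a² + b²) = √(0.33394 + 0.00116) = 0.57888.
True dip = arctan(0.57888) = 30.1°, dipping toward E (azimuth ≈ 093°).

30.1°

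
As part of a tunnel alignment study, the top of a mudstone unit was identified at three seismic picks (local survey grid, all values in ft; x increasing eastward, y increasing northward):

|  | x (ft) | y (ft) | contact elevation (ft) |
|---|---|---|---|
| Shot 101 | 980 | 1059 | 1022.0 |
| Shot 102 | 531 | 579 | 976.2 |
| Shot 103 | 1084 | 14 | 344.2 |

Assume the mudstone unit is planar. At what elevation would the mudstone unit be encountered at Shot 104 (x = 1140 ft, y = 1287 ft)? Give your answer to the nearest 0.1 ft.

1072.2 ft

Let the plane be z = a·x + b·y + c.
Shot 102−Shot 101: −449a − 480b = −45.8;  Shot 103−Shot 101: 104a − 1045b = −677.8.
Solving gives a = −0.534521, b = 0.595416.
Then c = 1022 − a·980 − b·1059 = 915.28.
At (1140, 1287): z = −609.4 + 766.3 + 915.28 = 1072.2 ft.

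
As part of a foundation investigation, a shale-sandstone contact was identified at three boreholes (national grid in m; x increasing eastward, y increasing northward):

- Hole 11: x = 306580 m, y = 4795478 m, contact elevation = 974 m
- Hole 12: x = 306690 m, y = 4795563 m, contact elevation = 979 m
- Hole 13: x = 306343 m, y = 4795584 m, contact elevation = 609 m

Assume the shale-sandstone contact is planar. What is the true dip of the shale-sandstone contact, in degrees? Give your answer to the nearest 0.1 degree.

57.6°

Two edge vectors: Hole 11→Hole 12 = (110, 85, 5), Hole 11→Hole 13 = (-237, 106, -365).
Normal n = (Hole 11→Hole 12) × (Hole 11→Hole 13) = (-31555, 38965, 31805).
So ∂z/∂x = −n_x/n_z = 0.99214 and ∂z/∂y = −n_y/n_z = −1.22512.
Gradient magnitude |∇z| = √(a² + b²) = √(0.98434 + 1.50092) = 1.57647.
True dip = arctan(1.57647) = 57.6°, dipping toward NW (azimuth ≈ 321°).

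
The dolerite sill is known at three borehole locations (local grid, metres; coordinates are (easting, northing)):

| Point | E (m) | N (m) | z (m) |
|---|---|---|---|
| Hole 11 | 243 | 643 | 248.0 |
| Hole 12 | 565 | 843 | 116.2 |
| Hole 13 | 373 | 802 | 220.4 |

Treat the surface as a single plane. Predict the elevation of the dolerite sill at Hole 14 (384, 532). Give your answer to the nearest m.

Two edge vectors: Hole 11→Hole 12 = (322, 200, -131.8), Hole 11→Hole 13 = (130, 159, -27.6).
Normal n = (Hole 11→Hole 12) × (Hole 11→Hole 13) = (15436.2, -8246.8, 25198).
So ∂z/∂E = −n_x/n_z = −0.61260 and ∂z/∂N = −n_y/n_z = 0.32728.
Intercept c from Hole 11: 248 + 148.86 − 210.44 = 186.42.
At (384, 532): z = −235.2 + 174.1 + 186.42 = 125.3 m.

125 m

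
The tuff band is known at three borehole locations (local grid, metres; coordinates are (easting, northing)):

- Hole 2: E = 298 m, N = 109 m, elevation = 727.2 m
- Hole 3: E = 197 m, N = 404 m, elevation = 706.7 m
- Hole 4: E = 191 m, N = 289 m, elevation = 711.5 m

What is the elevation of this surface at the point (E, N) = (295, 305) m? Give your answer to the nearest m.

Two edge vectors: Hole 2→Hole 3 = (-101, 295, -20.5), Hole 2→Hole 4 = (-107, 180, -15.7).
Normal n = (Hole 2→Hole 3) × (Hole 2→Hole 4) = (-941.5, 607.8, 13385).
So ∂z/∂E = −n_x/n_z = 0.07034 and ∂z/∂N = −n_y/n_z = −0.04541.
Intercept c from Hole 2: 727.2 − 20.96 + 4.95 = 711.19.
At (295, 305): z = 20.8 − 13.8 + 711.19 = 718.1 m.

718 m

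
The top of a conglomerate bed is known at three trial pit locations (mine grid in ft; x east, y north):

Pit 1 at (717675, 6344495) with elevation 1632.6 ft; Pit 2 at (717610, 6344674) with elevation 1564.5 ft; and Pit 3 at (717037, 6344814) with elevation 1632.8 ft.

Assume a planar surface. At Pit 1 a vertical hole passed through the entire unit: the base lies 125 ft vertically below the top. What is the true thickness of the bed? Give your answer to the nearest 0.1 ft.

Let the plane be z = a·x + b·y + c.
Pit 2−Pit 1: −65a + 179b = −68.1;  Pit 3−Pit 1: −638a + 319b = 0.2.
Solving gives a = −0.23281, b = −0.46499.
|∇z| = √(a²+b²) = 0.52001, so dip δ = arctan(0.52001) = 27.47°.
True thickness = vertical thickness × cos δ = 125 × cos 27.47° = 110.9 ft.

110.9 ft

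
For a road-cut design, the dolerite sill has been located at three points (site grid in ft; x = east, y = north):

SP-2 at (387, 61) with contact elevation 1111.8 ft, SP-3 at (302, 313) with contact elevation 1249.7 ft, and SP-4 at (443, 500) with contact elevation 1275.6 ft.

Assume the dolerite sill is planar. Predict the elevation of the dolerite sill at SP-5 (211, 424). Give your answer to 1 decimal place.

Let the plane be z = a·x + b·y + c.
SP-3−SP-2: −85a + 252b = 137.9;  SP-4−SP-2: 56a + 439b = 163.8.
Solving gives a = −0.37452, b = 0.42090.
Then c = 1111.8 − a·387 − b·61 = 1231.07.
At (211, 424): z = −79.0 + 178.5 + 1231.07 = 1330.5 ft.

1330.5 ft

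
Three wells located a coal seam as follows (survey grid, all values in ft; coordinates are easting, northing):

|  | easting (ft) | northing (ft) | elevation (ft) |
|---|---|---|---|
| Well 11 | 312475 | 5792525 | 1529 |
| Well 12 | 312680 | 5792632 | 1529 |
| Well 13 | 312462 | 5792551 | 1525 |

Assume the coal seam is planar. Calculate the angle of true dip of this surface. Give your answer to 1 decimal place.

7.8°

Two edge vectors: Well 11→Well 12 = (205, 107, 0), Well 11→Well 13 = (-13, 26, -4).
Normal n = (Well 11→Well 12) × (Well 11→Well 13) = (-428, 820, 6721).
So ∂z/∂easting = −n_x/n_z = 0.06368 and ∂z/∂northing = −n_y/n_z = −0.12201.
Gradient magnitude |∇z| = √(a² + b²) = √(0.00406 + 0.01489) = 0.13763.
True dip = arctan(0.13763) = 7.8°, dipping toward NNW (azimuth ≈ 332°).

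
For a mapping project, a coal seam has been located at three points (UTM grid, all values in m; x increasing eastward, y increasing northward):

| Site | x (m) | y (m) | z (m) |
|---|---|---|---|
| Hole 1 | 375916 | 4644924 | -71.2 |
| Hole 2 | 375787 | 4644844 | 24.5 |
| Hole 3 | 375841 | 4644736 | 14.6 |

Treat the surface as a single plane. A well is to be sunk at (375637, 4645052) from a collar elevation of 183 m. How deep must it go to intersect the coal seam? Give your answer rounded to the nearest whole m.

111 m

Let the plane be z = a·x + b·y + c.
Hole 2−Hole 1: −129a − 80b = 95.7;  Hole 3−Hole 1: −75a − 188b = 85.8.
Solving gives a = −0.60966469, b = −0.21316568.
Then c = -71.2 − a·375916 − b·4644924 = 1219249.90.
At (375637, 4645052): z_contact = −229012.6 − 990165.7 + 1219249.90 = 71.6 m.
Depth below ground = 183 − 71.6 = 111 m.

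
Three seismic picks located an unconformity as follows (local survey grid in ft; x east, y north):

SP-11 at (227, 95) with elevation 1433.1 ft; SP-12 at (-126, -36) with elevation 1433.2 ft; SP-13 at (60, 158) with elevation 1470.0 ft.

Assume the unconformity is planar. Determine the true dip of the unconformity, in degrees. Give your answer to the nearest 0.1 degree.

Two edge vectors: SP-11→SP-12 = (-353, -131, 0.1), SP-11→SP-13 = (-167, 63, 36.9).
Normal n = (SP-11→SP-12) × (SP-11→SP-13) = (-4840.2, 13009, -44116).
So ∂z/∂x = −n_x/n_z = −0.10972 and ∂z/∂y = −n_y/n_z = 0.29488.
Gradient magnitude |∇z| = √(a² + b²) = √(0.01204 + 0.08696) = 0.31463.
True dip = arctan(0.31463) = 17.5°, dipping toward SSE (azimuth ≈ 160°).

17.5°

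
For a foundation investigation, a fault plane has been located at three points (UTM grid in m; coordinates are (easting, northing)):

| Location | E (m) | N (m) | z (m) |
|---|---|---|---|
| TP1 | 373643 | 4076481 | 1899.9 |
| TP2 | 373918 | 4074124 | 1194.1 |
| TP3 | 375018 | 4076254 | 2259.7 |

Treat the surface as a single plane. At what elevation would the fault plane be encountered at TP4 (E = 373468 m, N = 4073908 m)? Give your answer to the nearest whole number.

Let the plane be z = a·E + b·N + c.
TP2−TP1: 275a − 2357b = −705.8;  TP3−TP1: 1375a − 227b = 359.8.
Solving gives a = 0.31721915, b = 0.33645960.
Then c = 1899.9 − a·373643 − b·4076481 = −1488197.96.
At (373468, 4073908): z = 118471.2 + 1370705.4 − 1488197.96 = 978.7 m.

979 m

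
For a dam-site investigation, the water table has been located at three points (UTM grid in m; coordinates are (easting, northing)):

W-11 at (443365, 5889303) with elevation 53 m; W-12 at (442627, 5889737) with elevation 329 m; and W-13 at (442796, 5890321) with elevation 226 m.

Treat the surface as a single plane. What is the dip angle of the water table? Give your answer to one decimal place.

Two edge vectors: W-11→W-12 = (-738, 434, 276), W-11→W-13 = (-569, 1018, 173).
Normal n = (W-11→W-12) × (W-11→W-13) = (-205886, -29370, -504338).
So ∂z/∂E = −n_x/n_z = −0.40823 and ∂z/∂N = −n_y/n_z = −0.05823.
Gradient magnitude |∇z| = √(a² + b²) = √(0.16665 + 0.00339) = 0.41236.
True dip = arctan(0.41236) = 22.4°, dipping toward E (azimuth ≈ 082°).

22.4°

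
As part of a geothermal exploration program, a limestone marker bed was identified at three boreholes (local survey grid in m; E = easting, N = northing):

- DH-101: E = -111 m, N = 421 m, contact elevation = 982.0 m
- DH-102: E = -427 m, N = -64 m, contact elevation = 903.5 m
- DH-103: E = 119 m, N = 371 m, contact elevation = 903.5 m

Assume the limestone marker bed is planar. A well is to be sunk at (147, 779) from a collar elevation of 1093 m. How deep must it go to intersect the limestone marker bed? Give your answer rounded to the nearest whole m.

Let the plane be z = a·E + b·N + c.
DH-102−DH-101: −316a − 485b = −78.5;  DH-103−DH-101: 230a − 50b = −78.5.
Solving gives a = −0.26814, b = 0.33656.
Then c = 982 − a·-111 − b·421 = 810.54.
At (147, 779): z_contact = −39.4 + 262.2 + 810.54 = 1033.3 m.
Depth below ground = 1093 − 1033.3 = 60 m.

60 m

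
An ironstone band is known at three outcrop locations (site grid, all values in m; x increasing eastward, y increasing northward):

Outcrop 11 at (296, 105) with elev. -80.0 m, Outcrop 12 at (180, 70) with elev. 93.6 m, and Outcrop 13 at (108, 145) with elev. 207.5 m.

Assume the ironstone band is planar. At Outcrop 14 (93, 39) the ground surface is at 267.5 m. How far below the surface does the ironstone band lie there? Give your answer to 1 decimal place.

44.0 m

Two edge vectors: Outcrop 11→Outcrop 12 = (-116, -35, 173.6), Outcrop 11→Outcrop 13 = (-188, 40, 287.5).
Normal n = (Outcrop 11→Outcrop 12) × (Outcrop 11→Outcrop 13) = (-17006.5, 713.2, -11220).
So ∂z/∂x = −n_x/n_z = −1.51573 and ∂z/∂y = −n_y/n_z = 0.06357.
Intercept c from Outcrop 11: -80 + 448.66 − 6.67 = 361.98.
At (93, 39): z_contact = −140.96 + 2.48 + 361.98 = 223.50 m.
Depth below ground = 267.5 − 223.50 = 44.0 m.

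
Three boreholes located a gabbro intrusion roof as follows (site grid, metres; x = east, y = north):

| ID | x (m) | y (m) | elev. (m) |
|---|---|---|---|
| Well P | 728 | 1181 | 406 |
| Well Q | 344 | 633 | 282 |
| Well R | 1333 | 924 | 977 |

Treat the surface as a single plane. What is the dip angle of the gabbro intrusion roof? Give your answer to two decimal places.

Let the plane be z = a·x + b·y + c.
Well Q−Well P: −384a − 548b = −124;  Well R−Well P: 605a − 257b = 571.
Solving gives a = 0.80138, b = −0.33527.
Gradient magnitude |∇z| = √(a² + b²) = √(0.64221 + 0.11241) = 0.86869.
True dip = arctan(0.86869) = 40.98°, dipping toward WNW (azimuth ≈ 293°).

40.98°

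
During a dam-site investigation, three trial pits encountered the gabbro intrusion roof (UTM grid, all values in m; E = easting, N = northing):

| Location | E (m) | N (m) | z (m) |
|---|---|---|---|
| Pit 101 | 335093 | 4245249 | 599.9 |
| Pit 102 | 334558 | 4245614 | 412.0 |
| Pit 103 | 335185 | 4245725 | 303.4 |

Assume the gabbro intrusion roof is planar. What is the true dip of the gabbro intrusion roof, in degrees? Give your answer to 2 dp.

Let the plane be z = a·E + b·N + c.
Pit 102−Pit 101: −535a + 365b = −187.9;  Pit 103−Pit 101: 92a + 476b = −296.5.
Solving gives a = −0.06516, b = −0.61030.
Gradient magnitude |∇z| = √(a² + b²) = √(0.00425 + 0.37247) = 0.61377.
True dip = arctan(0.61377) = 31.54°, dipping toward N (azimuth ≈ 006°).

31.54°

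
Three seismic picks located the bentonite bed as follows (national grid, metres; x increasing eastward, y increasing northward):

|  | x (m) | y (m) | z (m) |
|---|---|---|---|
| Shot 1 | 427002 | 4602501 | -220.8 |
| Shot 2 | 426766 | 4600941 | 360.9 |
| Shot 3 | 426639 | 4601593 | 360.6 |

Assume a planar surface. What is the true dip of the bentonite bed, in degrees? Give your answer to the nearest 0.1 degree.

Let the plane be z = a·x + b·y + c.
Shot 2−Shot 1: −236a − 1560b = 581.7;  Shot 3−Shot 1: −363a − 908b = 581.4.
Solving gives a = −1.07616, b = −0.21008.
Gradient magnitude |∇z| = √(a² + b²) = √(1.15812 + 0.04413) = 1.09648.
True dip = arctan(1.09648) = 47.6°, dipping toward E (azimuth ≈ 079°).

47.6°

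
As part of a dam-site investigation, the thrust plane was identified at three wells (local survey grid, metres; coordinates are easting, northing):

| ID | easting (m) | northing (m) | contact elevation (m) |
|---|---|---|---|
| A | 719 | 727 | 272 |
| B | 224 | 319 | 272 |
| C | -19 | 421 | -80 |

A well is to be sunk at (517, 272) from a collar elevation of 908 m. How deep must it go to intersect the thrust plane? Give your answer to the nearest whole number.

300 m

Let the plane be z = a·easting + b·northing + c.
B−A: −495a − 408b = 0;  C−A: −738a − 306b = −352.
Solving gives a = 0.95978, b = −1.16444.
Then c = 272 − a·719 − b·727 = 428.47.
At (517, 272): z_contact = 496.2 − 316.7 + 428.47 = 607.9 m.
Depth below ground = 908 − 607.9 = 300 m.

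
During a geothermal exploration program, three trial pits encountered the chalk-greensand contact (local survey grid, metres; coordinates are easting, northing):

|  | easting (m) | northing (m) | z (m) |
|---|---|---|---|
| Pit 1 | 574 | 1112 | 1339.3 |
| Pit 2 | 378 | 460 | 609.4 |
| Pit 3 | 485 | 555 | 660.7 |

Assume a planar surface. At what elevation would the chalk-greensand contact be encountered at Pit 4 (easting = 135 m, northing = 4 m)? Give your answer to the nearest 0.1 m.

Let the plane be z = a·easting + b·northing + c.
Pit 2−Pit 1: −196a − 652b = −729.9;  Pit 3−Pit 1: −89a − 557b = −678.6.
Solving gives a = −0.701801, b = 1.330449.
Then c = 1339.3 − a·574 − b·1112 = 262.67.
At (135, 4): z = −94.7 + 5.3 + 262.67 = 173.3 m.

173.3 m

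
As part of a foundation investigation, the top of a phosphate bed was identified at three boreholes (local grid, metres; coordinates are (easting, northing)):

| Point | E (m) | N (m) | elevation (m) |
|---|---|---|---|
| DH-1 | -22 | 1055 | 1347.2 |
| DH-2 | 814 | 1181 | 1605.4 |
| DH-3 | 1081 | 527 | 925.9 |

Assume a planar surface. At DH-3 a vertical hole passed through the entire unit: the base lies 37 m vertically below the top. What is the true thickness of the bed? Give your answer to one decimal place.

24.8 m

Let the plane be z = a·E + b·N + c.
DH-2−DH-1: 836a + 126b = 258.2;  DH-3−DH-1: 1103a − 528b = −421.3.
Solving gives a = 0.14343, b = 1.09755.
|∇z| = √(a²+b²) = 1.10688, so dip δ = arctan(1.10688) = 47.90°.
True thickness = vertical thickness × cos δ = 37 × cos 47.90° = 24.8 m.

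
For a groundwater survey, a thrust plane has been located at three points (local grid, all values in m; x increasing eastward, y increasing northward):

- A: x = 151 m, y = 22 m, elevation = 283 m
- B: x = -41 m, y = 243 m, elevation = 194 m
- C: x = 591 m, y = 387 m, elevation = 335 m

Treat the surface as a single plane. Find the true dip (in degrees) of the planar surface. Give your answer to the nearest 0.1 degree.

Two edge vectors: A→B = (-192, 221, -89), A→C = (440, 365, 52).
Normal n = (A→B) × (A→C) = (43977, -29176, -167320).
So ∂z/∂x = −n_x/n_z = 0.26283 and ∂z/∂y = −n_y/n_z = −0.17437.
Gradient magnitude |∇z| = √(a² + b²) = √(0.06908 + 0.03041) = 0.31541.
True dip = arctan(0.31541) = 17.5°, dipping toward WNW (azimuth ≈ 304°).

17.5°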